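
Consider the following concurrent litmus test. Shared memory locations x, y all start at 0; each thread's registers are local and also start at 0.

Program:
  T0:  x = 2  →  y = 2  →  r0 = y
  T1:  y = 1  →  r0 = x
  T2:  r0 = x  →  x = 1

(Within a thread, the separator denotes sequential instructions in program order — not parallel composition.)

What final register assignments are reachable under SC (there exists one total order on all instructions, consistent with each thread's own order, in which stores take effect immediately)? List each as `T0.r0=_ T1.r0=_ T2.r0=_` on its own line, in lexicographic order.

T0.r0=1 T1.r0=1 T2.r0=0
T0.r0=1 T1.r0=1 T2.r0=2
T0.r0=1 T1.r0=2 T2.r0=0
T0.r0=1 T1.r0=2 T2.r0=2
T0.r0=2 T1.r0=0 T2.r0=0
T0.r0=2 T1.r0=0 T2.r0=2
T0.r0=2 T1.r0=1 T2.r0=0
T0.r0=2 T1.r0=1 T2.r0=2
T0.r0=2 T1.r0=2 T2.r0=0
T0.r0=2 T1.r0=2 T2.r0=2

outcome vector order: (T0.r0,T1.r0,T2.r0)
|SC outcomes| = 10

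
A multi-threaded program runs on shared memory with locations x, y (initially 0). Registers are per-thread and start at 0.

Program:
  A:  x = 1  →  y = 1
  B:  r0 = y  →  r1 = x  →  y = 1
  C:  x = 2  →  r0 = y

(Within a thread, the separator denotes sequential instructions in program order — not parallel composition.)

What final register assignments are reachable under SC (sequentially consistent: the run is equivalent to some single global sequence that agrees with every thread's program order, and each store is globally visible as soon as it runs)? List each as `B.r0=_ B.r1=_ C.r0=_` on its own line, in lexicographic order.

outcome vector order: (B.r0,B.r1,C.r0)
|SC outcomes| = 10

B.r0=0 B.r1=0 C.r0=0
B.r0=0 B.r1=0 C.r0=1
B.r0=0 B.r1=1 C.r0=0
B.r0=0 B.r1=1 C.r0=1
B.r0=0 B.r1=2 C.r0=0
B.r0=0 B.r1=2 C.r0=1
B.r0=1 B.r1=1 C.r0=0
B.r0=1 B.r1=1 C.r0=1
B.r0=1 B.r1=2 C.r0=0
B.r0=1 B.r1=2 C.r0=1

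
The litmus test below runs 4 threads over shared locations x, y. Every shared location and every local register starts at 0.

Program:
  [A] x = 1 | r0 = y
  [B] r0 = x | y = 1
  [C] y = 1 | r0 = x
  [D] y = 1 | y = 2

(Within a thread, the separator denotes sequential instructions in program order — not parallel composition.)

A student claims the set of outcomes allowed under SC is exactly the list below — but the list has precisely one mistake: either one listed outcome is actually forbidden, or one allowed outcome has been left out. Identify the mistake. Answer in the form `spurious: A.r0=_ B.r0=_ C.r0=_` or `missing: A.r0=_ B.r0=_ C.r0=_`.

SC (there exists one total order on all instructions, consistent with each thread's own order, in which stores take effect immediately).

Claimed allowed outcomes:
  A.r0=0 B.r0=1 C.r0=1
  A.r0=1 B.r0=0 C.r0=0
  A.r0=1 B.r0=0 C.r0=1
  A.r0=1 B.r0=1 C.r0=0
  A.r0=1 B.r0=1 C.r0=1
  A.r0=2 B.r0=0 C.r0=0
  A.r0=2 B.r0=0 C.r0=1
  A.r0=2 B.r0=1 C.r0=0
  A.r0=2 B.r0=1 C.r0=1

outcome vector order: (A.r0,B.r0,C.r0)
SC (10): (0,0,1); (0,1,1); (1,0,0); (1,0,1); (1,1,0); (1,1,1); (2,0,0); (2,0,1); (2,1,0); (2,1,1)
SC∖claimed = {(0,0,1)}

missing: A.r0=0 B.r0=0 C.r0=1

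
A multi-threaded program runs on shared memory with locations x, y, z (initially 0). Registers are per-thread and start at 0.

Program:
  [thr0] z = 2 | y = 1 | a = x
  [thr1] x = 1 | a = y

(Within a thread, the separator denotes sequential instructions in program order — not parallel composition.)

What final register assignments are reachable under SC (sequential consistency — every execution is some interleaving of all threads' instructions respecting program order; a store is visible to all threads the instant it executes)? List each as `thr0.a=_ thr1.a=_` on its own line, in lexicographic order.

outcome vector order: (thr0.a,thr1.a)
|SC outcomes| = 3

thr0.a=0 thr1.a=1
thr0.a=1 thr1.a=0
thr0.a=1 thr1.a=1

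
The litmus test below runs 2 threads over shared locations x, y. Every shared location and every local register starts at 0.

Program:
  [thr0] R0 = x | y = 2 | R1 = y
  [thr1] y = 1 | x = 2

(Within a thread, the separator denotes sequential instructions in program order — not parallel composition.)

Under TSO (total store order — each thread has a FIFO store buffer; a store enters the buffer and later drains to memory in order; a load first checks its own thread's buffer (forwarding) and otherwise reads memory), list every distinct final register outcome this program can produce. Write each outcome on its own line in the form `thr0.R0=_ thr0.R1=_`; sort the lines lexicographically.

outcome vector order: (thr0.R0,thr0.R1)
|TSO outcomes| = 3

thr0.R0=0 thr0.R1=1
thr0.R0=0 thr0.R1=2
thr0.R0=2 thr0.R1=2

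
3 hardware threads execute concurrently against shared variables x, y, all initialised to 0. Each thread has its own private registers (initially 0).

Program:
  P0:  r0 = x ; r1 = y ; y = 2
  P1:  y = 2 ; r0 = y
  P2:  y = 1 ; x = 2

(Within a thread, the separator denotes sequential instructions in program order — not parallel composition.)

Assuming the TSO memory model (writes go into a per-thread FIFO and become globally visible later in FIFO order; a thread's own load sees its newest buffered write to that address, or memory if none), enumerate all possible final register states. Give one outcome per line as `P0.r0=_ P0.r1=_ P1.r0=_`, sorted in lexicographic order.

outcome vector order: (P0.r0,P0.r1,P1.r0)
|TSO outcomes| = 9

P0.r0=0 P0.r1=0 P1.r0=1
P0.r0=0 P0.r1=0 P1.r0=2
P0.r0=0 P0.r1=1 P1.r0=1
P0.r0=0 P0.r1=1 P1.r0=2
P0.r0=0 P0.r1=2 P1.r0=1
P0.r0=0 P0.r1=2 P1.r0=2
P0.r0=2 P0.r1=1 P1.r0=1
P0.r0=2 P0.r1=1 P1.r0=2
P0.r0=2 P0.r1=2 P1.r0=2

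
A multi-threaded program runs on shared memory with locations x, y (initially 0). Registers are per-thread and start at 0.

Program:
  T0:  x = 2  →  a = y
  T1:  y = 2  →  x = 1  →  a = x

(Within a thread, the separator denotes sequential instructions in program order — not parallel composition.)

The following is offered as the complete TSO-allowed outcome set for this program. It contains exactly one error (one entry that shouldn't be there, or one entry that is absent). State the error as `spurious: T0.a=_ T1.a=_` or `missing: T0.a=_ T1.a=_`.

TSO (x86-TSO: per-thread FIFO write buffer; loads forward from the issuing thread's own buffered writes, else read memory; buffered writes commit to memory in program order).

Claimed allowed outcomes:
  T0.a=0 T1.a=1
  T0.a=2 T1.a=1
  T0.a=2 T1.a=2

outcome vector order: (T0.a,T1.a)
[TSO] allowed = {01, 02, 21, 22}
TSO∖claimed = {02}

missing: T0.a=0 T1.a=2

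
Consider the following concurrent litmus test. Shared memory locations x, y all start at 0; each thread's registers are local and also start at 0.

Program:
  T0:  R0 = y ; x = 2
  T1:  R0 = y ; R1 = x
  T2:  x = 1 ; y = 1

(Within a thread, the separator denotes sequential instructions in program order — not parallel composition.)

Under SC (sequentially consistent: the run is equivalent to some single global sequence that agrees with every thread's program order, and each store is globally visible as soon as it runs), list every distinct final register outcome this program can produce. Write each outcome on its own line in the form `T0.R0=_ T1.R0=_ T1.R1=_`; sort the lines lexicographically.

outcome vector order: (T0.R0,T1.R0,T1.R1)
|SC outcomes| = 10

T0.R0=0 T1.R0=0 T1.R1=0
T0.R0=0 T1.R0=0 T1.R1=1
T0.R0=0 T1.R0=0 T1.R1=2
T0.R0=0 T1.R0=1 T1.R1=1
T0.R0=0 T1.R0=1 T1.R1=2
T0.R0=1 T1.R0=0 T1.R1=0
T0.R0=1 T1.R0=0 T1.R1=1
T0.R0=1 T1.R0=0 T1.R1=2
T0.R0=1 T1.R0=1 T1.R1=1
T0.R0=1 T1.R0=1 T1.R1=2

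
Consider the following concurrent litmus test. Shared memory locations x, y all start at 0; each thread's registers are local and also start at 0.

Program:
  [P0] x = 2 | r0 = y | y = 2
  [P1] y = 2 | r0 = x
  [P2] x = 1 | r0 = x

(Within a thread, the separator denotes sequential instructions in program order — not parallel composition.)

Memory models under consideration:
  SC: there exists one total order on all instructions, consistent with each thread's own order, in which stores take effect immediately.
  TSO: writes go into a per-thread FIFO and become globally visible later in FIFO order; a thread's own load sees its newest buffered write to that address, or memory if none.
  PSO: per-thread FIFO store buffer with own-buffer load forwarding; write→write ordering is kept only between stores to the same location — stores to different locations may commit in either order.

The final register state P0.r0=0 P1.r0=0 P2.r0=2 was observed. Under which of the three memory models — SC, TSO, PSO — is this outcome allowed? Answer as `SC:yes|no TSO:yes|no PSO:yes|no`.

outcome vector order: (P0.r0,P1.r0,P2.r0)
SC: 9 outcomes — {011, 021, 022, 201, 202, 211, 212, 221, 222}
TSO: 12 outcomes — {001, 002, 011, 012, 021, 022, 201, 202, 211, 212, 221, 222}
PSO: 12 outcomes — {001, 002, 011, 012, 021, 022, 201, 202, 211, 212, 221, 222}
target 002 ∈ {TSO,PSO}

SC:no TSO:yes PSO:yes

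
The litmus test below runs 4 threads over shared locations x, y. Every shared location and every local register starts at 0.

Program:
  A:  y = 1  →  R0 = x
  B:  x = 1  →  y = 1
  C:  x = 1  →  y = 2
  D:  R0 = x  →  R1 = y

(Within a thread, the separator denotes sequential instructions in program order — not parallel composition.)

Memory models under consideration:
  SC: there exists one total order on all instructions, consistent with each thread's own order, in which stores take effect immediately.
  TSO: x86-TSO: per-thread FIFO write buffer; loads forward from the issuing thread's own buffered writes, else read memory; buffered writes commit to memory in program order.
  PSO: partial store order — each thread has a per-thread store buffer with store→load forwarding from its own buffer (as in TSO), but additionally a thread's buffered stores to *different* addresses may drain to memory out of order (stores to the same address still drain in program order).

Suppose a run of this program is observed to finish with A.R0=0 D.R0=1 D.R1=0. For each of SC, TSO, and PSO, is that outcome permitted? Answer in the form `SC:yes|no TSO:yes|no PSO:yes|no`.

outcome vector order: (A.R0,D.R0,D.R1)
SC: 11 outcomes — {(0,0,0), (0,0,1), (0,0,2), (0,1,1), (0,1,2), (1,0,0), (1,0,1), (1,0,2), (1,1,0), (1,1,1), (1,1,2)}
TSO: 12 outcomes — {(0,0,0), (0,0,1), (0,0,2), (0,1,0), (0,1,1), (0,1,2), (1,0,0), (1,0,1), (1,0,2), (1,1,0), (1,1,1), (1,1,2)}
PSO: 12 outcomes — {(0,0,0), (0,0,1), (0,0,2), (0,1,0), (0,1,1), (0,1,2), (1,0,0), (1,0,1), (1,0,2), (1,1,0), (1,1,1), (1,1,2)}
target (0,1,0) ∈ {TSO,PSO}

SC:no TSO:yes PSO:yes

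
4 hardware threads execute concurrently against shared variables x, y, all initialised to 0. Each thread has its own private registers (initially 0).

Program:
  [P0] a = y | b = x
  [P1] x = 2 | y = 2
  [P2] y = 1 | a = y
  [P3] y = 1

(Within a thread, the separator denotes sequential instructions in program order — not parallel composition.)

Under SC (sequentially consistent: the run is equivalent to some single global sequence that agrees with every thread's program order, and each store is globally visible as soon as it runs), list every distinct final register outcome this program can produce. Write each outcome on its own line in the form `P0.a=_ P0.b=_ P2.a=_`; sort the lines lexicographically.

outcome vector order: (P0.a,P0.b,P2.a)
|SC outcomes| = 10

P0.a=0 P0.b=0 P2.a=1
P0.a=0 P0.b=0 P2.a=2
P0.a=0 P0.b=2 P2.a=1
P0.a=0 P0.b=2 P2.a=2
P0.a=1 P0.b=0 P2.a=1
P0.a=1 P0.b=0 P2.a=2
P0.a=1 P0.b=2 P2.a=1
P0.a=1 P0.b=2 P2.a=2
P0.a=2 P0.b=2 P2.a=1
P0.a=2 P0.b=2 P2.a=2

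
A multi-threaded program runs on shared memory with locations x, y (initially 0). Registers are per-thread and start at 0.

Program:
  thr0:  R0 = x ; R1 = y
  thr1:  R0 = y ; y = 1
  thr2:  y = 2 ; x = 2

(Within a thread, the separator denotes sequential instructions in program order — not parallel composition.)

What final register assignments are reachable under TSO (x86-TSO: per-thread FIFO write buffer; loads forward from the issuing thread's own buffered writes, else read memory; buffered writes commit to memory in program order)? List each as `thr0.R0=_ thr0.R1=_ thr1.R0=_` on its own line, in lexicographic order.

thr0.R0=0 thr0.R1=0 thr1.R0=0
thr0.R0=0 thr0.R1=0 thr1.R0=2
thr0.R0=0 thr0.R1=1 thr1.R0=0
thr0.R0=0 thr0.R1=1 thr1.R0=2
thr0.R0=0 thr0.R1=2 thr1.R0=0
thr0.R0=0 thr0.R1=2 thr1.R0=2
thr0.R0=2 thr0.R1=1 thr1.R0=0
thr0.R0=2 thr0.R1=1 thr1.R0=2
thr0.R0=2 thr0.R1=2 thr1.R0=0
thr0.R0=2 thr0.R1=2 thr1.R0=2

outcome vector order: (thr0.R0,thr0.R1,thr1.R0)
|TSO outcomes| = 10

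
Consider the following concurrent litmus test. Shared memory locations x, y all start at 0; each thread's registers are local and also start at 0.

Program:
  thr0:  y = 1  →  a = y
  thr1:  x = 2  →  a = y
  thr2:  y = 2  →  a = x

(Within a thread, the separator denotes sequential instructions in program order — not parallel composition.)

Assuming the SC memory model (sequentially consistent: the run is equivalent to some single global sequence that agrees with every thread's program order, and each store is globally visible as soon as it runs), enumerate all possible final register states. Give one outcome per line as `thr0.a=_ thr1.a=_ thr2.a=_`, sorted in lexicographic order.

thr0.a=1 thr1.a=0 thr2.a=2
thr0.a=1 thr1.a=1 thr2.a=0
thr0.a=1 thr1.a=1 thr2.a=2
thr0.a=1 thr1.a=2 thr2.a=0
thr0.a=1 thr1.a=2 thr2.a=2
thr0.a=2 thr1.a=0 thr2.a=2
thr0.a=2 thr1.a=1 thr2.a=2
thr0.a=2 thr1.a=2 thr2.a=0
thr0.a=2 thr1.a=2 thr2.a=2

outcome vector order: (thr0.a,thr1.a,thr2.a)
|SC outcomes| = 9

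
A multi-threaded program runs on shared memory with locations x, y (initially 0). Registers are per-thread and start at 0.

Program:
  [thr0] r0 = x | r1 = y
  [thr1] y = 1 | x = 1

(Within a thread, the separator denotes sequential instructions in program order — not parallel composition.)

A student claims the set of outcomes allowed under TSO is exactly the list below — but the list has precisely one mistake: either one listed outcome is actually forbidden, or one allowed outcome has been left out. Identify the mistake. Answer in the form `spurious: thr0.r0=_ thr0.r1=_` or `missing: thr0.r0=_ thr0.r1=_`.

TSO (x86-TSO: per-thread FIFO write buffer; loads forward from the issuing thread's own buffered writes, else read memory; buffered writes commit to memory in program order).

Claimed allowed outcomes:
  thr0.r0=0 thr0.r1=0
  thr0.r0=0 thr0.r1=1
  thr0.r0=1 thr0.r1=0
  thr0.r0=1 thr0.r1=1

outcome vector order: (thr0.r0,thr0.r1)
TSO: 3 outcomes — {00, 01, 11}
claimed∖TSO = {10}

spurious: thr0.r0=1 thr0.r1=0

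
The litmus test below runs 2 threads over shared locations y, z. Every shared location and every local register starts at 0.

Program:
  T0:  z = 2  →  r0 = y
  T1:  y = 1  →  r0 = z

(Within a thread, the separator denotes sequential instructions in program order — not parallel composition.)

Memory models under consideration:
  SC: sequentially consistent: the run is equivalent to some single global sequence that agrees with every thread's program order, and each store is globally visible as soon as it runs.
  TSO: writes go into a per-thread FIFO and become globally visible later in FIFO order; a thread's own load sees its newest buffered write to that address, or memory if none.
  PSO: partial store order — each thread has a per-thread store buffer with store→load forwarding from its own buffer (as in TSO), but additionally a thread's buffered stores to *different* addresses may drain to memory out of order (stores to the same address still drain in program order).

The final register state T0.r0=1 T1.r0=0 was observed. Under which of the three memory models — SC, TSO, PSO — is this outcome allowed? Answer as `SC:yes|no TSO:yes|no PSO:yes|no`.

outcome vector order: (T0.r0,T1.r0)
SC: 3 outcomes — {<0 2>, <1 0>, <1 2>}
TSO: 4 outcomes — {<0 0>, <0 2>, <1 0>, <1 2>}
PSO: 4 outcomes — {<0 0>, <0 2>, <1 0>, <1 2>}
target <1 0> ∈ {SC,TSO,PSO}

SC:yes TSO:yes PSO:yes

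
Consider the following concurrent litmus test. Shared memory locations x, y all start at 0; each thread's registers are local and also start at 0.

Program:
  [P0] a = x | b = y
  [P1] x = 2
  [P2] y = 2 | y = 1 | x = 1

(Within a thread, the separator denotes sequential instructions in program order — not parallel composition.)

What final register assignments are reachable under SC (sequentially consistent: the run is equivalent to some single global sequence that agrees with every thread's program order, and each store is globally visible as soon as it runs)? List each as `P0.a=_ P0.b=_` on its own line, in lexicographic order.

outcome vector order: (P0.a,P0.b)
|SC outcomes| = 7

P0.a=0 P0.b=0
P0.a=0 P0.b=1
P0.a=0 P0.b=2
P0.a=1 P0.b=1
P0.a=2 P0.b=0
P0.a=2 P0.b=1
P0.a=2 P0.b=2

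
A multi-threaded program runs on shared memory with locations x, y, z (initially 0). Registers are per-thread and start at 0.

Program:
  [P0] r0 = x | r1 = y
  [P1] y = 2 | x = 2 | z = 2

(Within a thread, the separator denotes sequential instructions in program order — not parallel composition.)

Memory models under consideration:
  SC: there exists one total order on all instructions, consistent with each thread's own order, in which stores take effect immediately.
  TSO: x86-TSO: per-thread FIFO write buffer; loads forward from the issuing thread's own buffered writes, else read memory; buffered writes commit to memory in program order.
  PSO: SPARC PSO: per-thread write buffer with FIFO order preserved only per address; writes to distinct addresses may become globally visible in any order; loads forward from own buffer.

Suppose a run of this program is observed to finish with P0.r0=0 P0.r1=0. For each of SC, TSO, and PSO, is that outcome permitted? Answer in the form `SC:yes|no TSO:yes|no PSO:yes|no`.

SC:yes TSO:yes PSO:yes

outcome vector order: (P0.r0,P0.r1)
SC (3): 0/0; 0/2; 2/2
TSO (3): 0/0; 0/2; 2/2
PSO (4): 0/0; 0/2; 2/0; 2/2
target 0/0 ∈ {SC,TSO,PSO}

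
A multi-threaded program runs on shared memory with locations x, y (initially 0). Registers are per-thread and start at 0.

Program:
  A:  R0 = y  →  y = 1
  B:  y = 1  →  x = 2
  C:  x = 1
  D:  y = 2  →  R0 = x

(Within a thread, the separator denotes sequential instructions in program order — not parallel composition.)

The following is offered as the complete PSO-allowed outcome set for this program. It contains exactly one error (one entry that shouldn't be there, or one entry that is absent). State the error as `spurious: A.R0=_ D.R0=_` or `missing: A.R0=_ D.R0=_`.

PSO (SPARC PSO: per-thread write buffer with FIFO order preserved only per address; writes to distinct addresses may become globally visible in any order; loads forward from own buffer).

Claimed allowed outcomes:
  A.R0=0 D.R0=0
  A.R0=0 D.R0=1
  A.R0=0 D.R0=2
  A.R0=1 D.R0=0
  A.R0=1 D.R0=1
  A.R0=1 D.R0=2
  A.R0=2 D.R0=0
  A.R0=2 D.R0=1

outcome vector order: (A.R0,D.R0)
under PSO → <0 0>, <0 1>, <0 2>, <1 0>, <1 1>, <1 2>, <2 0>, <2 1>, <2 2>
PSO∖claimed = {<2 2>}

missing: A.R0=2 D.R0=2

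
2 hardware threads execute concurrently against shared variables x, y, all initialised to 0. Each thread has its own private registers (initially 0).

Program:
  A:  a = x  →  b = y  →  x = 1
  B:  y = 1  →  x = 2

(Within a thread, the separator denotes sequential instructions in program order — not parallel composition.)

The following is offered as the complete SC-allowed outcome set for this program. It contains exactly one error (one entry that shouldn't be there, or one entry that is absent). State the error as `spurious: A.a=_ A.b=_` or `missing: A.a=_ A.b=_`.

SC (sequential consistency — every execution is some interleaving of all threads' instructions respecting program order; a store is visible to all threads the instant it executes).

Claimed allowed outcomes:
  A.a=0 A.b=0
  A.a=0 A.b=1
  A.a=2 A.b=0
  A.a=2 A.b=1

outcome vector order: (A.a,A.b)
SC (3): 0/0 0/1 2/1
claimed∖SC = {2/0}

spurious: A.a=2 A.b=0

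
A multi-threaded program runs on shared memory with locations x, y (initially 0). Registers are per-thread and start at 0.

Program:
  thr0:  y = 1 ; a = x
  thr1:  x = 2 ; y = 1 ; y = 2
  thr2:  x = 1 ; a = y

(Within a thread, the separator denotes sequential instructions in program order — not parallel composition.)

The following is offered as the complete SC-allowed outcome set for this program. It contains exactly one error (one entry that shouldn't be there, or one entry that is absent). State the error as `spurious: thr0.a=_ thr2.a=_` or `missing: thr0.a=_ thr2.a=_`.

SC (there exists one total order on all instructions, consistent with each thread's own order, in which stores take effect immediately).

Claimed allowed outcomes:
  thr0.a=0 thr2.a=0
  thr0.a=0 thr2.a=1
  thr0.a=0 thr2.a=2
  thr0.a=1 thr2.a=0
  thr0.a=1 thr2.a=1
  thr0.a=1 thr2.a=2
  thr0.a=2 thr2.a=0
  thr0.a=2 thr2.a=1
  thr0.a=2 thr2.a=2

spurious: thr0.a=0 thr2.a=0

outcome vector order: (thr0.a,thr2.a)
[SC] allowed = {<0 1>; <0 2>; <1 0>; <1 1>; <1 2>; <2 0>; <2 1>; <2 2>}
claimed∖SC = {<0 0>}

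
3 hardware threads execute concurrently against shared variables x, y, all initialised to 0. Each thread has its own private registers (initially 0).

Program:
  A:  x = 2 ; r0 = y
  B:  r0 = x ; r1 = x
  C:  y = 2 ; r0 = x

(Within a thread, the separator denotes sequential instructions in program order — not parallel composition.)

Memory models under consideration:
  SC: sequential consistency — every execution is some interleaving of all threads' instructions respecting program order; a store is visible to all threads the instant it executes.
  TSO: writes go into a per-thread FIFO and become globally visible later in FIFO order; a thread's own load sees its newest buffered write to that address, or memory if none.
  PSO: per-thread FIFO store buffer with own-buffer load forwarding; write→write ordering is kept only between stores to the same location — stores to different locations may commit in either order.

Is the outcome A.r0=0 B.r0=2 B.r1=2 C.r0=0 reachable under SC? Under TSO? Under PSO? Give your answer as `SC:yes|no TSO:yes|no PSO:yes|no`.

SC:no TSO:yes PSO:yes

outcome vector order: (A.r0,B.r0,B.r1,C.r0)
SC (9): (0,0,0,2); (0,0,2,2); (0,2,2,2); (2,0,0,0); (2,0,0,2); (2,0,2,0); (2,0,2,2); (2,2,2,0); (2,2,2,2)
TSO (12): (0,0,0,0); (0,0,0,2); (0,0,2,0); (0,0,2,2); (0,2,2,0); (0,2,2,2); (2,0,0,0); (2,0,0,2); (2,0,2,0); (2,0,2,2); (2,2,2,0); (2,2,2,2)
PSO (12): (0,0,0,0); (0,0,0,2); (0,0,2,0); (0,0,2,2); (0,2,2,0); (0,2,2,2); (2,0,0,0); (2,0,0,2); (2,0,2,0); (2,0,2,2); (2,2,2,0); (2,2,2,2)
target (0,2,2,0) ∈ {TSO,PSO}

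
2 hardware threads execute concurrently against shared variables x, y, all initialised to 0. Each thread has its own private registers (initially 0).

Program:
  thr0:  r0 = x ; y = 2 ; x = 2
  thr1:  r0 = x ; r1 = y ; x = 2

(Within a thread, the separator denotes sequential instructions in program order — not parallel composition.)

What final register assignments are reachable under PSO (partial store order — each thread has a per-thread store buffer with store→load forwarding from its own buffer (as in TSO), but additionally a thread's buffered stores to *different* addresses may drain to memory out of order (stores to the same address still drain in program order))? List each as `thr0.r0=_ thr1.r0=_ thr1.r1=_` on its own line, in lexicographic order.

thr0.r0=0 thr1.r0=0 thr1.r1=0
thr0.r0=0 thr1.r0=0 thr1.r1=2
thr0.r0=0 thr1.r0=2 thr1.r1=0
thr0.r0=0 thr1.r0=2 thr1.r1=2
thr0.r0=2 thr1.r0=0 thr1.r1=0

outcome vector order: (thr0.r0,thr1.r0,thr1.r1)
|PSO outcomes| = 5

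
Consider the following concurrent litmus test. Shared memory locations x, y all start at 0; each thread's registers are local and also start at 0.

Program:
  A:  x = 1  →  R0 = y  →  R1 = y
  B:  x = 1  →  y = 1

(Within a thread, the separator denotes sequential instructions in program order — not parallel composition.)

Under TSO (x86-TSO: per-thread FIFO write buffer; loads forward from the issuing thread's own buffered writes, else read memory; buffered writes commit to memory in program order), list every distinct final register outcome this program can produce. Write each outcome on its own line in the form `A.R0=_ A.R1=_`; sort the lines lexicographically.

outcome vector order: (A.R0,A.R1)
|TSO outcomes| = 3

A.R0=0 A.R1=0
A.R0=0 A.R1=1
A.R0=1 A.R1=1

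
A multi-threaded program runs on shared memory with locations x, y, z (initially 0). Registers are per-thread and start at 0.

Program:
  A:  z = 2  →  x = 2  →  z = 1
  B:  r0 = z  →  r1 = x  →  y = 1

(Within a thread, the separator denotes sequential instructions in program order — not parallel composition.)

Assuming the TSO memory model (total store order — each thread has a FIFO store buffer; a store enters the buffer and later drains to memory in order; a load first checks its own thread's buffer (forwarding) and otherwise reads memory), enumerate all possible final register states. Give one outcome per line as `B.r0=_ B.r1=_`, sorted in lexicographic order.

B.r0=0 B.r1=0
B.r0=0 B.r1=2
B.r0=1 B.r1=2
B.r0=2 B.r1=0
B.r0=2 B.r1=2

outcome vector order: (B.r0,B.r1)
|TSO outcomes| = 5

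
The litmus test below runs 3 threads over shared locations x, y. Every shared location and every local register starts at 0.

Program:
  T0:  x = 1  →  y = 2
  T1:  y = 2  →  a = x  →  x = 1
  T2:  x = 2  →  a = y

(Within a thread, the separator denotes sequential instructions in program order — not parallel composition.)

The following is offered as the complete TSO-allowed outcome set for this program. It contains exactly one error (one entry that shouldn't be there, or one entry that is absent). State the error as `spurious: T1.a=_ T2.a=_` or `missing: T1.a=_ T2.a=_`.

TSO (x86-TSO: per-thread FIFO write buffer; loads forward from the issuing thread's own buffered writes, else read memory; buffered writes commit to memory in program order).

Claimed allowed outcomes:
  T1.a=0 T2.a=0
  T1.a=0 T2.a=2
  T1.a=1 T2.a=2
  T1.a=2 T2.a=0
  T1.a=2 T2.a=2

outcome vector order: (T1.a,T2.a)
TSO (6): 00; 02; 10; 12; 20; 22
TSO∖claimed = {10}

missing: T1.a=1 T2.a=0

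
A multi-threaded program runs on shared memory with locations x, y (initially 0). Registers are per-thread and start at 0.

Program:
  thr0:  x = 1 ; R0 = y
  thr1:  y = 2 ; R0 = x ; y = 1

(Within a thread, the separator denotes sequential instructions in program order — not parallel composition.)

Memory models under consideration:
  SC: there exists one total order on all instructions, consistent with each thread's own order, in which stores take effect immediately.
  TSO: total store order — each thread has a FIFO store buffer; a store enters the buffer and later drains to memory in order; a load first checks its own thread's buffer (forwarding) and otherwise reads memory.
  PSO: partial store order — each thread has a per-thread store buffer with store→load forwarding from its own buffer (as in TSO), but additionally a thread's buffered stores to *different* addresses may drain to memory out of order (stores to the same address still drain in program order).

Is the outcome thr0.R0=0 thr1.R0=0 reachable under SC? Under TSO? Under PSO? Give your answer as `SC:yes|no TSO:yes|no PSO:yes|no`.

outcome vector order: (thr0.R0,thr1.R0)
under SC → <0 1> <1 0> <1 1> <2 0> <2 1>
under TSO → <0 0> <0 1> <1 0> <1 1> <2 0> <2 1>
under PSO → <0 0> <0 1> <1 0> <1 1> <2 0> <2 1>
target <0 0> ∈ {TSO,PSO}

SC:no TSO:yes PSO:yes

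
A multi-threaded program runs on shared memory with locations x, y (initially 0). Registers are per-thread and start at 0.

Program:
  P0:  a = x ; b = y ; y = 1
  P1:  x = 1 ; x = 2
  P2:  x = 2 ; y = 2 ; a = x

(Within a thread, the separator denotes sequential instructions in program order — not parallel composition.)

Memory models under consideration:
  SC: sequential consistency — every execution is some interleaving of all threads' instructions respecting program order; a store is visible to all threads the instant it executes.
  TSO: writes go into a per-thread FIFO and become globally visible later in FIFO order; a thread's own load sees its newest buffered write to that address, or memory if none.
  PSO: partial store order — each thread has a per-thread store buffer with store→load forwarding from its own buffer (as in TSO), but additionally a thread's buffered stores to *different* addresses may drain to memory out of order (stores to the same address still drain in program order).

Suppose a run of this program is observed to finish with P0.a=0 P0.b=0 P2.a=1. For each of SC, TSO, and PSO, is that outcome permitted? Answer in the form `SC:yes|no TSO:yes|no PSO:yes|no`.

outcome vector order: (P0.a,P0.b,P2.a)
SC: 12 outcomes — {001, 002, 021, 022, 101, 102, 121, 122, 201, 202, 221, 222}
TSO: 12 outcomes — {001, 002, 021, 022, 101, 102, 121, 122, 201, 202, 221, 222}
PSO: 12 outcomes — {001, 002, 021, 022, 101, 102, 121, 122, 201, 202, 221, 222}
target 001 ∈ {SC,TSO,PSO}

SC:yes TSO:yes PSO:yes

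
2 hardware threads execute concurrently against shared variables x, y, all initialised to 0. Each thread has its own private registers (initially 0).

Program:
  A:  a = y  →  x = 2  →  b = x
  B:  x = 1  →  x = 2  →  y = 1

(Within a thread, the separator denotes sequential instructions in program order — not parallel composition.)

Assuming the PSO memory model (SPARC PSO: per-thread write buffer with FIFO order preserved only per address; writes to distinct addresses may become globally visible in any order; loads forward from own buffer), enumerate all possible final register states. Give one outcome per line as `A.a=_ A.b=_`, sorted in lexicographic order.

A.a=0 A.b=1
A.a=0 A.b=2
A.a=1 A.b=1
A.a=1 A.b=2

outcome vector order: (A.a,A.b)
|PSO outcomes| = 4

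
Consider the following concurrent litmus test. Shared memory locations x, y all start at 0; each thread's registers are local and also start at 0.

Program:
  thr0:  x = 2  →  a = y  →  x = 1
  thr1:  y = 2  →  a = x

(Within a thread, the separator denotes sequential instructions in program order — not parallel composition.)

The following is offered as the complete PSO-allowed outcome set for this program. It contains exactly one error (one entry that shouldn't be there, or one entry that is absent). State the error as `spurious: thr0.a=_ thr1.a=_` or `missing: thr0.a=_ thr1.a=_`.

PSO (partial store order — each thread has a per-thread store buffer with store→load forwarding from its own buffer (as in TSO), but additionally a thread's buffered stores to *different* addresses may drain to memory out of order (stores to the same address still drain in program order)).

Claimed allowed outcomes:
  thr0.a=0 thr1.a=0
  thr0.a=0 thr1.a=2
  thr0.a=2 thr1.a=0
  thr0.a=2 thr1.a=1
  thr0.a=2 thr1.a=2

outcome vector order: (thr0.a,thr1.a)
under PSO → 0/0, 0/1, 0/2, 2/0, 2/1, 2/2
PSO∖claimed = {0/1}

missing: thr0.a=0 thr1.a=1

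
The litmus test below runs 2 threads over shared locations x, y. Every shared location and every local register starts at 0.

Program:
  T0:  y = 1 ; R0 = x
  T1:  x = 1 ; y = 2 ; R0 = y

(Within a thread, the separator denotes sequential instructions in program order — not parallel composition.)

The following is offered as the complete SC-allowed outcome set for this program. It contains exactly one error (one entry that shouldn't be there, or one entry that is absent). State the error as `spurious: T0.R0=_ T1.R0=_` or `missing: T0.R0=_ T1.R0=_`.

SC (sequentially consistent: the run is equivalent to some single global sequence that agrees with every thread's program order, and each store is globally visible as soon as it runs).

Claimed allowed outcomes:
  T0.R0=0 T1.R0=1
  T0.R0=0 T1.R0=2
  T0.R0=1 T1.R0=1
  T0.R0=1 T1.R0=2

outcome vector order: (T0.R0,T1.R0)
under SC → 02; 11; 12
claimed∖SC = {01}

spurious: T0.R0=0 T1.R0=1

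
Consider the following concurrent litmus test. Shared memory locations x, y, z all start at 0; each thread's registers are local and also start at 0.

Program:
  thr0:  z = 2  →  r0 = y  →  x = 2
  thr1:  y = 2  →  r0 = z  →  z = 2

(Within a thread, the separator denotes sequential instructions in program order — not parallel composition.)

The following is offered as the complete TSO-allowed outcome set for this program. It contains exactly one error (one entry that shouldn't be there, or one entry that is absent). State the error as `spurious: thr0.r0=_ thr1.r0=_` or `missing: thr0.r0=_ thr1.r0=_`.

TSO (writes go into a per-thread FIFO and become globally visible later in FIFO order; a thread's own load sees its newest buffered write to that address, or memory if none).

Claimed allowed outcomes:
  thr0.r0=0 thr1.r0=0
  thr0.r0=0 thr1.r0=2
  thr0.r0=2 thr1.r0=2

missing: thr0.r0=2 thr1.r0=0

outcome vector order: (thr0.r0,thr1.r0)
[TSO] allowed = {0/0 0/2 2/0 2/2}
TSO∖claimed = {2/0}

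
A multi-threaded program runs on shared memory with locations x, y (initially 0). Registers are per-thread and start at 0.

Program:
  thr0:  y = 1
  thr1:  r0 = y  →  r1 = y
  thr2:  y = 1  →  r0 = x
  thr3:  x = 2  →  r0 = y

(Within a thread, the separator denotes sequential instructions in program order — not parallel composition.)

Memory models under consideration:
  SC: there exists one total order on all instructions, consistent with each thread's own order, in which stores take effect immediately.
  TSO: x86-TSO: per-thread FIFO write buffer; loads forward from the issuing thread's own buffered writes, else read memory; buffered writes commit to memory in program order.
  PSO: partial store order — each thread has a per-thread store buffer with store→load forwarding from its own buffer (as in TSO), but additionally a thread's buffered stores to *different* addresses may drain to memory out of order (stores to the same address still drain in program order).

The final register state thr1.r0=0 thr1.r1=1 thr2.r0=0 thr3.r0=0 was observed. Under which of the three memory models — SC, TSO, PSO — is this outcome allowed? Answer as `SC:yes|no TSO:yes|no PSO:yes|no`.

SC:no TSO:yes PSO:yes

outcome vector order: (thr1.r0,thr1.r1,thr2.r0,thr3.r0)
under SC → <0 0 0 1> <0 0 2 0> <0 0 2 1> <0 1 0 1> <0 1 2 0> <0 1 2 1> <1 1 0 1> <1 1 2 0> <1 1 2 1>
under TSO → <0 0 0 0> <0 0 0 1> <0 0 2 0> <0 0 2 1> <0 1 0 0> <0 1 0 1> <0 1 2 0> <0 1 2 1> <1 1 0 0> <1 1 0 1> <1 1 2 0> <1 1 2 1>
under PSO → <0 0 0 0> <0 0 0 1> <0 0 2 0> <0 0 2 1> <0 1 0 0> <0 1 0 1> <0 1 2 0> <0 1 2 1> <1 1 0 0> <1 1 0 1> <1 1 2 0> <1 1 2 1>
target <0 1 0 0> ∈ {TSO,PSO}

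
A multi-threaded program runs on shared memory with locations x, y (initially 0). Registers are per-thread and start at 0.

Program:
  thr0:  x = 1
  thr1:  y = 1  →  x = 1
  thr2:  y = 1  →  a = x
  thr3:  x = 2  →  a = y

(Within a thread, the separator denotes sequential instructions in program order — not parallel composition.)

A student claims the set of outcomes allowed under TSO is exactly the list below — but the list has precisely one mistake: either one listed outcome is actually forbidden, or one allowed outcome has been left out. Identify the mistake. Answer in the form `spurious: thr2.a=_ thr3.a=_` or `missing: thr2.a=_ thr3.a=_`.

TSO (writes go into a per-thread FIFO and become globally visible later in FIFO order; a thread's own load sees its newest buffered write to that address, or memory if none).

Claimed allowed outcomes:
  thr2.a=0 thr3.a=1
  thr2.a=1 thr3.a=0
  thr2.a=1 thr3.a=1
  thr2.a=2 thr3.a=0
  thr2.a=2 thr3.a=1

missing: thr2.a=0 thr3.a=0

outcome vector order: (thr2.a,thr3.a)
TSO (6): <0 0>; <0 1>; <1 0>; <1 1>; <2 0>; <2 1>
TSO∖claimed = {<0 0>}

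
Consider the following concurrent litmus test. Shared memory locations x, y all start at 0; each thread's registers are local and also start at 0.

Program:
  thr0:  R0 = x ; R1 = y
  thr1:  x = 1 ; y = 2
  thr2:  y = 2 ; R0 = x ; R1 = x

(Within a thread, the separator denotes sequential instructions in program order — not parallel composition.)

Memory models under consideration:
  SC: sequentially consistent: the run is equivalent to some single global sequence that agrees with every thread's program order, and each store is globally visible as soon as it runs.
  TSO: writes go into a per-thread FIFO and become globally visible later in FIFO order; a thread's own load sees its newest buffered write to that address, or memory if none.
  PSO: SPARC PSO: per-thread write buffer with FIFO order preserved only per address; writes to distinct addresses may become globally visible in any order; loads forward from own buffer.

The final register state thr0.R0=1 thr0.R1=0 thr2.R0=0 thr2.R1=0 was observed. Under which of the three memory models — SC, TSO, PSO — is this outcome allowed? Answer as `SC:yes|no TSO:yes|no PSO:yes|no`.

SC:no TSO:yes PSO:yes

outcome vector order: (thr0.R0,thr0.R1,thr2.R0,thr2.R1)
[SC] allowed = {0000, 0001, 0011, 0200, 0201, 0211, 1011, 1200, 1201, 1211}
[TSO] allowed = {0000, 0001, 0011, 0200, 0201, 0211, 1000, 1001, 1011, 1200, 1201, 1211}
[PSO] allowed = {0000, 0001, 0011, 0200, 0201, 0211, 1000, 1001, 1011, 1200, 1201, 1211}
target 1000 ∈ {TSO,PSO}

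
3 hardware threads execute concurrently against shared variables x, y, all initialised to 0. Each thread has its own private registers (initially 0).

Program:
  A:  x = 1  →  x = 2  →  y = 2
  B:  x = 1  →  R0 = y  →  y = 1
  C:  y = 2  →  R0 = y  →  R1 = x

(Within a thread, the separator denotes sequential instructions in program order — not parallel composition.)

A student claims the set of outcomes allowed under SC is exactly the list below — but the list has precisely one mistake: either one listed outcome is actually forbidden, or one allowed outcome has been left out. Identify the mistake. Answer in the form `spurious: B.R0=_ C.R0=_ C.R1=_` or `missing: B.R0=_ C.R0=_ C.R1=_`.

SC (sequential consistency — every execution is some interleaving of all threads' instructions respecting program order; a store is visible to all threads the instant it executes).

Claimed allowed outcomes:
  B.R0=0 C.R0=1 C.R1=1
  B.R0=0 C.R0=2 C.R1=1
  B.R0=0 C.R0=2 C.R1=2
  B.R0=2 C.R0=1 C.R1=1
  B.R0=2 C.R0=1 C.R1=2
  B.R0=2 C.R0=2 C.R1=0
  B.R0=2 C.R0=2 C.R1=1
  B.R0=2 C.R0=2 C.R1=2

outcome vector order: (B.R0,C.R0,C.R1)
SC: 9 outcomes — {<0 1 1>, <0 1 2>, <0 2 1>, <0 2 2>, <2 1 1>, <2 1 2>, <2 2 0>, <2 2 1>, <2 2 2>}
SC∖claimed = {<0 1 2>}

missing: B.R0=0 C.R0=1 C.R1=2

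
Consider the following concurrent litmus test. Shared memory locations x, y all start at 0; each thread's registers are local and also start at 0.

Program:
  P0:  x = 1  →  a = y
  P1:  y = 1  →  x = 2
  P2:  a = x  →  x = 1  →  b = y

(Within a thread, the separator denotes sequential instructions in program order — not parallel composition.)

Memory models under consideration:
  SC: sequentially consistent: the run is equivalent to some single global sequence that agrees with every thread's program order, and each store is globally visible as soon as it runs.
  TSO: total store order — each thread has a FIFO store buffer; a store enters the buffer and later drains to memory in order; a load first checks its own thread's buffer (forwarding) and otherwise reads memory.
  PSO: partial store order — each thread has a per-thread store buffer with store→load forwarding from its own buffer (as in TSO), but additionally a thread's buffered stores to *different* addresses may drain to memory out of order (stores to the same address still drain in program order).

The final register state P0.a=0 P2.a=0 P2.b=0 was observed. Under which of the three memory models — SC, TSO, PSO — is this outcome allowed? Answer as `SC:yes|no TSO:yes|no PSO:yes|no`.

outcome vector order: (P0.a,P2.a,P2.b)
SC (10): <0 0 0>; <0 0 1>; <0 1 0>; <0 1 1>; <0 2 1>; <1 0 0>; <1 0 1>; <1 1 0>; <1 1 1>; <1 2 1>
TSO (10): <0 0 0>; <0 0 1>; <0 1 0>; <0 1 1>; <0 2 1>; <1 0 0>; <1 0 1>; <1 1 0>; <1 1 1>; <1 2 1>
PSO (12): <0 0 0>; <0 0 1>; <0 1 0>; <0 1 1>; <0 2 0>; <0 2 1>; <1 0 0>; <1 0 1>; <1 1 0>; <1 1 1>; <1 2 0>; <1 2 1>
target <0 0 0> ∈ {SC,TSO,PSO}

SC:yes TSO:yes PSO:yes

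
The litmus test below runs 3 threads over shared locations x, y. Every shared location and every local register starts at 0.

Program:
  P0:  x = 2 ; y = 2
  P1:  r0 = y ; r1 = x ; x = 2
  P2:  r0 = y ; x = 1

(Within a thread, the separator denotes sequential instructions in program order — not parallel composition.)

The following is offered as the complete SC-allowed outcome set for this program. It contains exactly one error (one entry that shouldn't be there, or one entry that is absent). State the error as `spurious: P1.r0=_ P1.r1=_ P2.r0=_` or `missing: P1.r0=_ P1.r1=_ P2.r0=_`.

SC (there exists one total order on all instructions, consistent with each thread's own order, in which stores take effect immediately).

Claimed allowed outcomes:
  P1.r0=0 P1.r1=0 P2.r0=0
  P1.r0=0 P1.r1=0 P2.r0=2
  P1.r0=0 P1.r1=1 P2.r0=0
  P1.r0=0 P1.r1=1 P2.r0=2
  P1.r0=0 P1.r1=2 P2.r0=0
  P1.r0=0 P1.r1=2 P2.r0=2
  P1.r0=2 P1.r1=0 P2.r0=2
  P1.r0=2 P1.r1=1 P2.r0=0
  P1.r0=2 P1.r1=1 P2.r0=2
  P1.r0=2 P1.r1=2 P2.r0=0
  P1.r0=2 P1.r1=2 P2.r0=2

spurious: P1.r0=2 P1.r1=0 P2.r0=2

outcome vector order: (P1.r0,P1.r1,P2.r0)
SC (10): 0/0/0, 0/0/2, 0/1/0, 0/1/2, 0/2/0, 0/2/2, 2/1/0, 2/1/2, 2/2/0, 2/2/2
claimed∖SC = {2/0/2}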